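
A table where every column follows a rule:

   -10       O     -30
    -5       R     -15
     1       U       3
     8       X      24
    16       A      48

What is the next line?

First component: -10, -5, 1, 8, 16 → 25 (differences are 5, 6, 7, … (increasing by 1 each time)).
Letter — letters move forward 3 places in the alphabet, wrapping Z→A: O, R, U, X, A → D.
Third component — always 3 × the first component: -30, -15, 3, 24, 48 → 75.
Combining the parts gives 25  D  75.

25  D  75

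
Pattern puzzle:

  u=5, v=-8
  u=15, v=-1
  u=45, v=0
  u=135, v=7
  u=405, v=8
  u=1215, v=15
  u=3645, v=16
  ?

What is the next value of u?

For the u, ×3 each step: 5, 15, 45, 135, 405, 1215, 3645 → 10935.

10935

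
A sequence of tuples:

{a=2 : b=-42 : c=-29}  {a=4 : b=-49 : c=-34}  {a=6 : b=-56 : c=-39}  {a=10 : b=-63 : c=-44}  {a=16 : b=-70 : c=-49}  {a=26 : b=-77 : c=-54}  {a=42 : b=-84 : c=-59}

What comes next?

For the a, each term is the sum of the two before it: 2, 4, 6, 10, 16, 26, 42 → 68.
B: −7 each step; -42, -49, -56, -63, -70, -77, -84 → -91.
C: -29, -34, -39, -44, -49, -54, -59 → -64 (−5 each step).
Putting it together: {a=68 : b=-91 : c=-64}.

{a=68 : b=-91 : c=-64}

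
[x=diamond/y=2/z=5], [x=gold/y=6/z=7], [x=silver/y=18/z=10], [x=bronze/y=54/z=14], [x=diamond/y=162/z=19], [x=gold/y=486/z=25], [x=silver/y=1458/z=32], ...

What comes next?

X: repeats diamond → gold → silver → bronze, so diamond, gold, silver, bronze, diamond, gold, silver → bronze.
Y: 2, 6, 18, 54, 162, 486, 1458 → 4374 (×3 each step).
For the z, differences are 2, 3, 4, … (increasing by 1 each time): 5, 7, 10, 14, 19, 25, 32 → 40.
So the next term is [x=bronze/y=4374/z=40].

[x=bronze/y=4374/z=40]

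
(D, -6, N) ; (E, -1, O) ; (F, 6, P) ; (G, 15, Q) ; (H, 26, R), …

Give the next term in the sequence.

(I, 39, S)

First letter goes D, E, F, G, H → I (letters move forward 1 place in the alphabet).
Second slot goes -6, -1, 6, 15, 26 → 39 (differences are 5, 7, 9, … (increasing by 2 each time)).
Second letter: letters move forward 1 place in the alphabet, so N, O, P, Q, R → S.
So the next term is (I, 39, S).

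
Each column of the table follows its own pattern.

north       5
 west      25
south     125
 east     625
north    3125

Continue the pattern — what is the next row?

west  15625

Direction goes north, west, south, east, north → west (repeats north → west → south → east).
Second component: ×5 each step; 5, 25, 125, 625, 3125 → 15625.
Putting it together: west  15625.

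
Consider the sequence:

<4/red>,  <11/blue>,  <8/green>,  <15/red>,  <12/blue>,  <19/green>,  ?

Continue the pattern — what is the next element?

First coordinate: alternating steps +7, −3, +7, −3, …; 4, 11, 8, 15, 12, 19 → 16.
Colour: repeats red → blue → green; red, blue, green, red, blue, green → red.
Combining the parts gives <16/red>.

<16/red>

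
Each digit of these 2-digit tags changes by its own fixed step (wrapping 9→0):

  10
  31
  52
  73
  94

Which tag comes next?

15

First digit: 1, 3, 5, 7, 9 → 1 (+2 each step, mod 10).
Second digit goes 0, 1, 2, 3, 4 → 5 (+1 each step, mod 10).
Putting it together: 15.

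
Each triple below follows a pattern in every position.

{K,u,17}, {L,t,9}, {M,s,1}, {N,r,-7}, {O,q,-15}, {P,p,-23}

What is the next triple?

First letter goes K, L, M, N, O, P → Q (letters move forward 1 place in the alphabet).
Second letter: letters move back 1 place in the alphabet, so u, t, s, r, q, p → o.
Third part: 17, 9, 1, -7, -15, -23 → -31 (−8 each step).
Combining the parts gives {Q,o,-31}.

{Q,o,-31}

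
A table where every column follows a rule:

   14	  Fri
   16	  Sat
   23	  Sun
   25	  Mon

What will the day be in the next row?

Day: runs through the weekdays Mon→Sun, so Fri, Sat, Sun, Mon → Tue.

Tue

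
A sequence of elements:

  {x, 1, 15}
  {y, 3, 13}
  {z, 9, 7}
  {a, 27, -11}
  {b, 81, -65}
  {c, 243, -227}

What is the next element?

For the letter, letters move forward 1 place in the alphabet, wrapping Z→A: x, y, z, a, b, c → d.
Second slot goes 1, 3, 9, 27, 81, 243 → 729 (×3 each step).
Third slot goes 15, 13, 7, -11, -65, -227 → -713 (together with the second slot always sums to 16).
So the next element is {d, 729, -713}.

{d, 729, -713}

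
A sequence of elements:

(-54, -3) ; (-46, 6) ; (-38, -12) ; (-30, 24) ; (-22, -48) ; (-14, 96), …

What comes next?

For the first entry, +8 each step: -54, -46, -38, -30, -22, -14 → -6.
Second entry goes -3, 6, -12, 24, -48, 96 → -192 (×(-2) each step).
Putting it together: (-6, -192).

(-6, -192)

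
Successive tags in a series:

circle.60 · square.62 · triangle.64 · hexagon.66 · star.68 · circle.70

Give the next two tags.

Shape — repeats circle → square → triangle → hexagon → star: circle, square, triangle, hexagon, star, circle → square → triangle.
Second component: 60, 62, 64, 66, 68, 70 → 72 → 74 (+2 each step).
Putting the parts together: square.72 and then triangle.74.

square.72 then triangle.74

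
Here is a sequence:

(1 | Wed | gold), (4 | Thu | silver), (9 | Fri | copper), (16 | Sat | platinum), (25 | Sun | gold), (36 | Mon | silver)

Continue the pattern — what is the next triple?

(49 | Tue | copper)

First entry: perfect squares: 1², 2², 3², …; 1, 4, 9, 16, 25, 36 → 49.
Day: runs through the weekdays Mon→Sun; Wed, Thu, Fri, Sat, Sun, Mon → Tue.
Metal goes gold, silver, copper, platinum, gold, silver → copper (repeats gold → silver → copper → platinum).
So the next triple is (49 | Tue | copper).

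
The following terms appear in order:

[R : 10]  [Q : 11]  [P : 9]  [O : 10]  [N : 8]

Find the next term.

[M : 9]

Letter goes R, Q, P, O, N → M (letters move back 1 place in the alphabet).
For the second part, alternating steps +1, −2, +1, −2, …: 10, 11, 9, 10, 8 → 9.
So the next term is [M : 9].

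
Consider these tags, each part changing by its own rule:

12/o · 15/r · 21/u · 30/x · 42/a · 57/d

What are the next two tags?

First component: differences are 3, 6, 9, … (increasing by 3 each time), so 12, 15, 21, 30, 42, 57 → 75 → 96.
For the letter, letters move forward 3 places in the alphabet, wrapping Z→A: o, r, u, x, a, d → g → j.
Putting the parts together: 75/g and then 96/j.

75/g, 96/j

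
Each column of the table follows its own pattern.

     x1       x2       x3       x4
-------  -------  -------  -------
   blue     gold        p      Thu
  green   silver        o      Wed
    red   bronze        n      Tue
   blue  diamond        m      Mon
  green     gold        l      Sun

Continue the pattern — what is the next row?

red  silver  k  Sat

Column x1 — repeats blue → green → red: blue, green, red, blue, green → red.
Column x2: repeats gold → silver → bronze → diamond; gold, silver, bronze, diamond, gold → silver.
Column x3: letters move back 1 place in the alphabet, so p, o, n, m, l → k.
Column x4: runs backward through the weekdays Mon→Sun; Thu, Wed, Tue, Mon, Sun → Sat.
Putting it together: red  silver  k  Sat.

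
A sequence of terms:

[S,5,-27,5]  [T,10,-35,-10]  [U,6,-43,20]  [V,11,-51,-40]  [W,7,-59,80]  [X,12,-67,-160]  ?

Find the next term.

For the letter, letters move forward 1 place in the alphabet: S, T, U, V, W, X → Y.
Second value goes 5, 10, 6, 11, 7, 12 → 8 (alternating steps +5, −4, +5, −4, …).
Third value — −8 each step: -27, -35, -43, -51, -59, -67 → -75.
Fourth value goes 5, -10, 20, -40, 80, -160 → 320 (×(-2) each step).
Combining the parts gives [Y,8,-75,320].

[Y,8,-75,320]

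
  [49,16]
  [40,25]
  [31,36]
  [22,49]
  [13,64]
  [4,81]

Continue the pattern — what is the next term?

[-5,100]

First part: −9 each step; 49, 40, 31, 22, 13, 4 → -5.
Second part: 16, 25, 36, 49, 64, 81 → 100 (perfect squares: 4², 5², 6², …).
Putting it together: [-5,100].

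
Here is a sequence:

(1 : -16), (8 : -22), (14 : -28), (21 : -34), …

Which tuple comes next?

First component: 1, 8, 14, 21 → 27 (alternating steps +7, +6, +7, +6, …).
Second component: -16, -22, -28, -34 → -40 (−6 each step).
Putting it together: (27 : -40).

(27 : -40)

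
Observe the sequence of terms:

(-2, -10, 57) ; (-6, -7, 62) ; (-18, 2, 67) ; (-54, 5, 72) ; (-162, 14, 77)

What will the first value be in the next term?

For the first value, ×3 each step: -2, -6, -18, -54, -162 → -486.

-486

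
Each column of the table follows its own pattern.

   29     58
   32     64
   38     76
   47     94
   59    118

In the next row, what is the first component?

For the first component, differences are 3, 6, 9, … (increasing by 3 each time): 29, 32, 38, 47, 59 → 74.

74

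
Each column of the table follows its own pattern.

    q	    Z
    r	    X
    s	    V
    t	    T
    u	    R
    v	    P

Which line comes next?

w  N

First letter: letters move forward 1 place in the alphabet, so q, r, s, t, u, v → w.
For the second letter, letters move back 2 places in the alphabet: Z, X, V, T, R, P → N.
Putting it together: w  N.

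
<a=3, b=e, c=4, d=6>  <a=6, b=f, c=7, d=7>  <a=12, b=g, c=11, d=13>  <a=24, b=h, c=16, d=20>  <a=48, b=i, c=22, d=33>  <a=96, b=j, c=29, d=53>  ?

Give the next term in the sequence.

A: ×2 each step, so 3, 6, 12, 24, 48, 96 → 192.
B: letters move forward 1 place in the alphabet; e, f, g, h, i, j → k.
C: 4, 7, 11, 16, 22, 29 → 37 (differences are 3, 4, 5, … (increasing by 1 each time)).
D — each term is the sum of the two before it: 6, 7, 13, 20, 33, 53 → 86.
Putting it together: <a=192, b=k, c=37, d=86>.

<a=192, b=k, c=37, d=86>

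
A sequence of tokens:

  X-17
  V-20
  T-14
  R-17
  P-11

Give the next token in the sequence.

N-14

Letter: X, V, T, R, P → N (letters move back 2 places in the alphabet).
Second component: alternating steps +3, −6, +3, −6, …, so 17, 20, 14, 17, 11 → 14.
So the next token is N-14.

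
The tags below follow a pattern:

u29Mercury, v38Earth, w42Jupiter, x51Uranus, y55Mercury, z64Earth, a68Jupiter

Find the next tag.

Letter goes u, v, w, x, y, z, a → b (letters move forward 1 place in the alphabet, wrapping Z→A).
Second component: alternating steps +9, +4, +9, +4, …, so 29, 38, 42, 51, 55, 64, 68 → 77.
For the planet, repeats Mercury → Earth → Jupiter → Uranus: Mercury, Earth, Jupiter, Uranus, Mercury, Earth, Jupiter → Uranus.
So the next tag is b77Uranus.

b77Uranus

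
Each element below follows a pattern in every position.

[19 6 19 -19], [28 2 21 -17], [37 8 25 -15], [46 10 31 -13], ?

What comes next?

[55 18 39 -11]

First component — +9 each step: 19, 28, 37, 46 → 55.
Second component: each term is the sum of the two before it; 6, 2, 8, 10 → 18.
Third component — differences are 2, 4, 6, … (increasing by 2 each time): 19, 21, 25, 31 → 39.
Fourth component — +2 each step: -19, -17, -15, -13 → -11.
Putting it together: [55 18 39 -11].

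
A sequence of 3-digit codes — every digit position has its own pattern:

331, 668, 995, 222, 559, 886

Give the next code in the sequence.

First digit: 3, 6, 9, 2, 5, 8 → 1 (+3 each step, mod 10).
Second digit: +3 each step, mod 10; 3, 6, 9, 2, 5, 8 → 1.
Third digit — −3 each step, mod 10: 1, 8, 5, 2, 9, 6 → 3.
Putting it together: 113.

113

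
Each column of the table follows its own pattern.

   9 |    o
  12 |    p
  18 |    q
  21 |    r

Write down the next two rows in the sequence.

First component: 9, 12, 18, 21 → 27 → 30 (alternating steps +3, +6, +3, +6, …).
Letter: o, p, q, r → s → t (letters move forward 1 place in the alphabet).
So the next two rows are 27  s and 30  t.

27  s; 30  t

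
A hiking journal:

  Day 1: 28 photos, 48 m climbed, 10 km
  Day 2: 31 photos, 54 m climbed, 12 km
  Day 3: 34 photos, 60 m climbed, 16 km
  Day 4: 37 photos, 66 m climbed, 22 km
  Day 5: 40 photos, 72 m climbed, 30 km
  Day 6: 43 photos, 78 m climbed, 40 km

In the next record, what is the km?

52

Km: 10, 12, 16, 22, 30, 40 → 52 (differences are 2, 4, 6, … (increasing by 2 each time)).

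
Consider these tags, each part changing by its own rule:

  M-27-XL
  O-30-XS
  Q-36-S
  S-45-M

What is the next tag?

Letter: letters move forward 2 places in the alphabet; M, O, Q, S → U.
Second component: differences are 3, 6, 9, … (increasing by 3 each time); 27, 30, 36, 45 → 57.
Size — runs through clothing sizes XS→XL: XL, XS, S, M → L.
Combining the parts gives U-57-L.

U-57-L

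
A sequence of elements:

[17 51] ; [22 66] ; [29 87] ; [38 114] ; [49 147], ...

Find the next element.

First component: differences are 5, 7, 9, … (increasing by 2 each time), so 17, 22, 29, 38, 49 → 62.
Second component: 51, 66, 87, 114, 147 → 186 (always 3 × the first component).
Putting it together: [62 186].

[62 186]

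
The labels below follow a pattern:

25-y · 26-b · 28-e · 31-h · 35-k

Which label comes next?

40-n

First component: 25, 26, 28, 31, 35 → 40 (differences are 1, 2, 3, … (increasing by 1 each time)).
Letter: letters move forward 3 places in the alphabet, wrapping Z→A, so y, b, e, h, k → n.
Putting it together: 40-n.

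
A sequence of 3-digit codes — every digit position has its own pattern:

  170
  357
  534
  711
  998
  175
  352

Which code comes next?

539

First digit goes 1, 3, 5, 7, 9, 1, 3 → 5 (+2 each step, mod 10).
Second digit: −2 each step, mod 10; 7, 5, 3, 1, 9, 7, 5 → 3.
Third digit goes 0, 7, 4, 1, 8, 5, 2 → 9 (−3 each step, mod 10).
Combining the parts gives 539.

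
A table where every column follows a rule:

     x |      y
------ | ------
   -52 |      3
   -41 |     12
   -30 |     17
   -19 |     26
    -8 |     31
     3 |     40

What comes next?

Column x goes -52, -41, -30, -19, -8, 3 → 14 (+11 each step).
Column y: 3, 12, 17, 26, 31, 40 → 45 (alternating steps +9, +5, +9, +5, …).
So the next row is 14  45.

14  45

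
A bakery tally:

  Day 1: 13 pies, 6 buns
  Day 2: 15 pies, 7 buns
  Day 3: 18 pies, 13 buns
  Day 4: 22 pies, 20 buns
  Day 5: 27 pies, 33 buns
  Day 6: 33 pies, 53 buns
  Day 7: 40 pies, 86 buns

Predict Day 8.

48 pies, 139 buns

Pies: 13, 15, 18, 22, 27, 33, 40 → 48 (differences are 2, 3, 4, … (increasing by 1 each time)).
Buns: each term is the sum of the two before it, so 6, 7, 13, 20, 33, 53, 86 → 139.
Putting it together: 48 pies, 139 buns.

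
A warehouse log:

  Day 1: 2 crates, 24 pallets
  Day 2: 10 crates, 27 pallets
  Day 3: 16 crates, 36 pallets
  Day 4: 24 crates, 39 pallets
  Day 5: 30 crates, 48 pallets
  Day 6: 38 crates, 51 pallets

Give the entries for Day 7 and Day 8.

For the crates, alternating steps +8, +6, +8, +6, …: 2, 10, 16, 24, 30, 38 → 44 → 52.
Pallets: alternating steps +3, +9, +3, +9, …, so 24, 27, 36, 39, 48, 51 → 60 → 63.
So the next two rows are 44 crates, 60 pallets and 52 crates, 63 pallets.

44 crates, 60 pallets; 52 crates, 63 pallets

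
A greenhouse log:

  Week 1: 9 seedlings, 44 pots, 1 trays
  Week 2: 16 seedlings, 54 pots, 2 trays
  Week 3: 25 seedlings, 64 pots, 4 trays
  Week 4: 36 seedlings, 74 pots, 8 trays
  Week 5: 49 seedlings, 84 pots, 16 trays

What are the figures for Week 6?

64 seedlings, 94 pots, 32 trays

For the seedlings, perfect squares: 3², 4², 5², …: 9, 16, 25, 36, 49 → 64.
For the pots, +10 each step: 44, 54, 64, 74, 84 → 94.
Trays — ×2 each step: 1, 2, 4, 8, 16 → 32.
Combining the parts gives 64 seedlings, 94 pots, 32 trays.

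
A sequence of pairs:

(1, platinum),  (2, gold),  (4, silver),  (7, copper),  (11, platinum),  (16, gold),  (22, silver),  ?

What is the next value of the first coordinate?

29

First coordinate goes 1, 2, 4, 7, 11, 16, 22 → 29 (differences are 1, 2, 3, … (increasing by 1 each time)).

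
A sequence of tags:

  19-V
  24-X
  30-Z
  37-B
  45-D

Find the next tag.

54-F

First component: differences are 5, 6, 7, … (increasing by 1 each time); 19, 24, 30, 37, 45 → 54.
Letter: letters move forward 2 places in the alphabet, wrapping Z→A, so V, X, Z, B, D → F.
Putting it together: 54-F.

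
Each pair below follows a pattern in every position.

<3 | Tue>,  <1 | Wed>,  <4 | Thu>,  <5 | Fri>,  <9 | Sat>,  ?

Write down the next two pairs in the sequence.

<14 | Sun>, <23 | Mon>

First coordinate — each term is the sum of the two before it: 3, 1, 4, 5, 9 → 14 → 23.
Day — runs through the weekdays Mon→Sun: Tue, Wed, Thu, Fri, Sat → Sun → Mon.
So the next two pairs are <14 | Sun> and <23 | Mon>.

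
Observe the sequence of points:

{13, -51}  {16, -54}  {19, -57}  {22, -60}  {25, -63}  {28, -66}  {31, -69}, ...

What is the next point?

First coordinate: +3 each step, so 13, 16, 19, 22, 25, 28, 31 → 34.
Second coordinate: -51, -54, -57, -60, -63, -66, -69 → -72 (−3 each step).
Putting it together: {34, -72}.

{34, -72}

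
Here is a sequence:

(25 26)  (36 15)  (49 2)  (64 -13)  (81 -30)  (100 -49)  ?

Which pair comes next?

For the first entry, perfect squares: 5², 6², 7², …: 25, 36, 49, 64, 81, 100 → 121.
Second entry — together with the first entry always sums to 51: 26, 15, 2, -13, -30, -49 → -70.
Putting it together: (121 -70).

(121 -70)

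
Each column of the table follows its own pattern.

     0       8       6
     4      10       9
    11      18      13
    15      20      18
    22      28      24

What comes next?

26  30  31

For the first component, alternating steps +4, +7, +4, +7, …: 0, 4, 11, 15, 22 → 26.
Second component — alternating steps +2, +8, +2, +8, …: 8, 10, 18, 20, 28 → 30.
Third component: differences are 3, 4, 5, … (increasing by 1 each time); 6, 9, 13, 18, 24 → 31.
So the next row is 26  30  31.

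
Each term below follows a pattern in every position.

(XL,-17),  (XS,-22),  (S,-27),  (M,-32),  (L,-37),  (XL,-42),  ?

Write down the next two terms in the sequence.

(XS,-47), (S,-52)

Size: repeats XL → XS → S → M → L; XL, XS, S, M, L, XL → XS → S.
Second part goes -17, -22, -27, -32, -37, -42 → -47 → -52 (−5 each step).
Putting the parts together: (XS,-47) and then (S,-52).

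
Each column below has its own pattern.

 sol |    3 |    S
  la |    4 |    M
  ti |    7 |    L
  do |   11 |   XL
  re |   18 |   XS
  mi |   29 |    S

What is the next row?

Note — runs through the solfège scale do→ti: sol, la, ti, do, re, mi → fa.
For the second component, each term is the sum of the two before it: 3, 4, 7, 11, 18, 29 → 47.
Size goes S, M, L, XL, XS, S → M (repeats S → M → L → XL → XS).
Combining the parts gives fa  47  M.

fa  47  M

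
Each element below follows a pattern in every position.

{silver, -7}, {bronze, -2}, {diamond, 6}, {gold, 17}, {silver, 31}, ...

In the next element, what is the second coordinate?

Second coordinate goes -7, -2, 6, 17, 31 → 48 (differences are 5, 8, 11, … (increasing by 3 each time)).

48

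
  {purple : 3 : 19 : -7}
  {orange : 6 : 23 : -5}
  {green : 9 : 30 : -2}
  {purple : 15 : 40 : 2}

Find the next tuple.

{orange : 24 : 53 : 7}

For the colour, repeats purple → orange → green: purple, orange, green, purple → orange.
Second component: each term is the sum of the two before it; 3, 6, 9, 15 → 24.
For the third component, differences are 4, 7, 10, … (increasing by 3 each time): 19, 23, 30, 40 → 53.
Fourth component: differences are 2, 3, 4, … (increasing by 1 each time), so -7, -5, -2, 2 → 7.
Combining the parts gives {orange : 24 : 53 : 7}.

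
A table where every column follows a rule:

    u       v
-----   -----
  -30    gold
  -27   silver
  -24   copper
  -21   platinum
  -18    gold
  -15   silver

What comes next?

Column u: -30, -27, -24, -21, -18, -15 → -12 (+3 each step).
Column v — repeats gold → silver → copper → platinum: gold, silver, copper, platinum, gold, silver → copper.
Combining the parts gives -12  copper.

-12  copper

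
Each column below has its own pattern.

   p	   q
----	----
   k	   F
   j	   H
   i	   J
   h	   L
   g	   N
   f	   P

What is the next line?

Column p goes k, j, i, h, g, f → e (letters move back 1 place in the alphabet).
Column q: letters move forward 2 places in the alphabet; F, H, J, L, N, P → R.
Combining the parts gives e  R.

e  R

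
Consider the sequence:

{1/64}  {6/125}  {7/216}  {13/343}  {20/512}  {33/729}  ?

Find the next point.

{53/1000}

First part: 1, 6, 7, 13, 20, 33 → 53 (each term is the sum of the two before it).
Second part: 64, 125, 216, 343, 512, 729 → 1000 (perfect cubes: 4³, 5³, 6³, …).
Combining the parts gives {53/1000}.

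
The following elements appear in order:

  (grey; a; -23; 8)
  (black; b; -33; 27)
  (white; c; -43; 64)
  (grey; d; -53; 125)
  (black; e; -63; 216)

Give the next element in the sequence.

Shade goes grey, black, white, grey, black → white (repeats grey → black → white).
Letter goes a, b, c, d, e → f (letters move forward 1 place in the alphabet).
Third component: -23, -33, -43, -53, -63 → -73 (−10 each step).
Fourth component: 8, 27, 64, 125, 216 → 343 (perfect cubes: 2³, 3³, 4³, …).
So the next element is (white; f; -73; 343).

(white; f; -73; 343)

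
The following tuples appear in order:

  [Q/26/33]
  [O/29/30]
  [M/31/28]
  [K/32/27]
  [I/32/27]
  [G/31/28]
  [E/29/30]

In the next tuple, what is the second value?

26

Second value: 26, 29, 31, 32, 32, 31, 29 → 26 (differences are 3, 2, 1, … (decreasing by 1 each time)).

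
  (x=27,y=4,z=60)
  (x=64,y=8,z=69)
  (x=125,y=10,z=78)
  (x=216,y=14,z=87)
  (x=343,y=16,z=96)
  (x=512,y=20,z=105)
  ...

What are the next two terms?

X goes 27, 64, 125, 216, 343, 512 → 729 → 1000 (perfect cubes: 3³, 4³, 5³, …).
Y: alternating steps +4, +2, +4, +2, …; 4, 8, 10, 14, 16, 20 → 22 → 26.
Z: +9 each step; 60, 69, 78, 87, 96, 105 → 114 → 123.
So the next two terms are (x=729,y=22,z=114) and (x=1000,y=26,z=123).

(x=729,y=22,z=114), (x=1000,y=26,z=123)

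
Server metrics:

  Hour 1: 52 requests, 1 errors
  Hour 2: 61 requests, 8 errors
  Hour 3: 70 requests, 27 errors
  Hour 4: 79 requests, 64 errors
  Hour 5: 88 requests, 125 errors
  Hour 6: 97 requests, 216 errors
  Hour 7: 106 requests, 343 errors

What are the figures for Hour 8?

Requests: 52, 61, 70, 79, 88, 97, 106 → 115 (+9 each step).
Errors — perfect cubes: 1³, 2³, 3³, …: 1, 8, 27, 64, 125, 216, 343 → 512.
Combining the parts gives 115 requests, 512 errors.

115 requests, 512 errors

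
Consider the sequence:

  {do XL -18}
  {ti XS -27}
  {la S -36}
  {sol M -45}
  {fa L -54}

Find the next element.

{mi XL -63}

Note goes do, ti, la, sol, fa → mi (runs backward through the solfège scale do→ti).
For the size, runs through clothing sizes XS→XL: XL, XS, S, M, L → XL.
For the third coordinate, −9 each step: -18, -27, -36, -45, -54 → -63.
Putting it together: {mi XL -63}.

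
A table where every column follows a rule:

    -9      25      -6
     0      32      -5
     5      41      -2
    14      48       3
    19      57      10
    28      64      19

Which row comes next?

33  73  30

First component — alternating steps +9, +5, +9, +5, …: -9, 0, 5, 14, 19, 28 → 33.
For the second component, alternating steps +7, +9, +7, +9, …: 25, 32, 41, 48, 57, 64 → 73.
Third component: differences are 1, 3, 5, … (increasing by 2 each time); -6, -5, -2, 3, 10, 19 → 30.
So the next row is 33  73  30.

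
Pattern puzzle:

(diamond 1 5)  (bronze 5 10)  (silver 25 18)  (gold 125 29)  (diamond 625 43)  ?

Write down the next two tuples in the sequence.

For the rank, repeats diamond → bronze → silver → gold: diamond, bronze, silver, gold, diamond → bronze → silver.
For the second slot, ×5 each step: 1, 5, 25, 125, 625 → 3125 → 15625.
Third slot: differences are 5, 8, 11, … (increasing by 3 each time), so 5, 10, 18, 29, 43 → 60 → 80.
So the next two tuples are (bronze 3125 60) and (silver 15625 80).

(bronze 3125 60), (silver 15625 80)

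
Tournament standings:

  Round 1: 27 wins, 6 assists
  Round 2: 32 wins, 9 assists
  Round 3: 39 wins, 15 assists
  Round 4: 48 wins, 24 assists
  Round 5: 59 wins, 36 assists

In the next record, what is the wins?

72

Wins: differences are 5, 7, 9, … (increasing by 2 each time), so 27, 32, 39, 48, 59 → 72.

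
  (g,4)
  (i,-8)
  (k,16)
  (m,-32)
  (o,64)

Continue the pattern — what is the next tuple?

(q,-128)

For the letter, letters move forward 2 places in the alphabet: g, i, k, m, o → q.
For the second value, ×(-2) each step: 4, -8, 16, -32, 64 → -128.
So the next tuple is (q,-128).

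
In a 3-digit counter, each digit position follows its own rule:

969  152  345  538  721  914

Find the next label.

First digit: 9, 1, 3, 5, 7, 9 → 1 (+2 each step, mod 10).
Second digit: −1 each step, mod 10; 6, 5, 4, 3, 2, 1 → 0.
Third digit: 9, 2, 5, 8, 1, 4 → 7 (+3 each step, mod 10).
Putting it together: 107.

107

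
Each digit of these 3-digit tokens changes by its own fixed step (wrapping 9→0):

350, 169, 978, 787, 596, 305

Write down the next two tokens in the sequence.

First digit: −2 each step, mod 10, so 3, 1, 9, 7, 5, 3 → 1 → 9.
Second digit: 5, 6, 7, 8, 9, 0 → 1 → 2 (+1 each step, mod 10).
For the third digit, −1 each step, mod 10: 0, 9, 8, 7, 6, 5 → 4 → 3.
Putting the parts together: 114 and then 923.

114 then 923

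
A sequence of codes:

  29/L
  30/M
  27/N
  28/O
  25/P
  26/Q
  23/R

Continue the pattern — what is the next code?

24/S

First component goes 29, 30, 27, 28, 25, 26, 23 → 24 (alternating steps +1, −3, +1, −3, …).
For the letter, letters move forward 1 place in the alphabet: L, M, N, O, P, Q, R → S.
So the next code is 24/S.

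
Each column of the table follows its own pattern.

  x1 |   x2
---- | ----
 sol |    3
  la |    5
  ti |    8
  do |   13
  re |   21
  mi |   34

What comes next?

fa  55

Column x1 goes sol, la, ti, do, re, mi → fa (runs through the solfège scale do→ti).
Column x2: each term is the sum of the two before it, so 3, 5, 8, 13, 21, 34 → 55.
Combining the parts gives fa  55.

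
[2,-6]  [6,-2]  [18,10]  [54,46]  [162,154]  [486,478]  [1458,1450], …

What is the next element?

First slot: ×3 each step; 2, 6, 18, 54, 162, 486, 1458 → 4374.
Second slot — always 8 less than the first slot: -6, -2, 10, 46, 154, 478, 1450 → 4366.
Putting it together: [4374,4366].

[4374,4366]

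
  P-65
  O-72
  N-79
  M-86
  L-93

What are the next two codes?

For the letter, letters move back 1 place in the alphabet: P, O, N, M, L → K → J.
Second component — +7 each step: 65, 72, 79, 86, 93 → 100 → 107.
Putting the parts together: K-100 and then J-107.

K-100 then J-107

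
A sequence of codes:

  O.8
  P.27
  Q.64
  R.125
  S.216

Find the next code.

T.343

Letter — letters move forward 1 place in the alphabet: O, P, Q, R, S → T.
Second component: 8, 27, 64, 125, 216 → 343 (perfect cubes: 2³, 3³, 4³, …).
Putting it together: T.343.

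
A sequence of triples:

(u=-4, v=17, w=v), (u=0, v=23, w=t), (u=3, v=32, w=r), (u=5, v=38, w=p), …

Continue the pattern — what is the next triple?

(u=6, v=47, w=n)

U: differences are 4, 3, 2, … (decreasing by 1 each time); -4, 0, 3, 5 → 6.
V: 17, 23, 32, 38 → 47 (alternating steps +6, +9, +6, +9, …).
W: v, t, r, p → n (letters move back 2 places in the alphabet).
Combining the parts gives (u=6, v=47, w=n).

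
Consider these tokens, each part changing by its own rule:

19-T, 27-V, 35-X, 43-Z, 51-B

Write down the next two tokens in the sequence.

First component goes 19, 27, 35, 43, 51 → 59 → 67 (+8 each step).
For the letter, letters move forward 2 places in the alphabet, wrapping Z→A: T, V, X, Z, B → D → F.
Putting the parts together: 59-D and then 67-F.

59-D, 67-F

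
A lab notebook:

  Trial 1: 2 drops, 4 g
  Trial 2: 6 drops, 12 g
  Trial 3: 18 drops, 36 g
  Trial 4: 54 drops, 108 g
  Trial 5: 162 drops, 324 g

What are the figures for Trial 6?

486 drops, 972 g

For the drops, ×3 each step: 2, 6, 18, 54, 162 → 486.
G: 4, 12, 36, 108, 324 → 972 (×3 each step).
Combining the parts gives 486 drops, 972 g.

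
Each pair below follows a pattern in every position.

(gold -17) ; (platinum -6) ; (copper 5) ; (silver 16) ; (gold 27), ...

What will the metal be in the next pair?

platinum

Metal: repeats gold → platinum → copper → silver, so gold, platinum, copper, silver, gold → platinum.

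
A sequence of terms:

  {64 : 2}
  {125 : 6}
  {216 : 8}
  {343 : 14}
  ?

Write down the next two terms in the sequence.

For the first component, perfect cubes: 4³, 5³, 6³, …: 64, 125, 216, 343 → 512 → 729.
Second component goes 2, 6, 8, 14 → 22 → 36 (each term is the sum of the two before it).
So the next two terms are {512 : 22} and {729 : 36}.

{512 : 22}, {729 : 36}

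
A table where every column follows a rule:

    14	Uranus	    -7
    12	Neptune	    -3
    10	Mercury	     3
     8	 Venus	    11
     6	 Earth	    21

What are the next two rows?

First component: −2 each step, so 14, 12, 10, 8, 6 → 4 → 2.
Planet — runs through the planets Mercury→Neptune: Uranus, Neptune, Mercury, Venus, Earth → Mars → Jupiter.
Third component goes -7, -3, 3, 11, 21 → 33 → 47 (differences are 4, 6, 8, … (increasing by 2 each time)).
Putting the parts together: 4  Mars  33 and then 2  Jupiter  47.

4  Mars  33; 2  Jupiter  47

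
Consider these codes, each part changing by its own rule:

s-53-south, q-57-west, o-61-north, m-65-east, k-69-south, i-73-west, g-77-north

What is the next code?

For the letter, letters move back 2 places in the alphabet: s, q, o, m, k, i, g → e.
Second component: +4 each step, so 53, 57, 61, 65, 69, 73, 77 → 81.
Direction: south, west, north, east, south, west, north → east (repeats south → west → north → east).
Putting it together: e-81-east.

e-81-east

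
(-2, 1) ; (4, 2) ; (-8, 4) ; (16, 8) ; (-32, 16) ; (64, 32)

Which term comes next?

(-128, 64)

First component — ×(-2) each step: -2, 4, -8, 16, -32, 64 → -128.
Second component: 1, 2, 4, 8, 16, 32 → 64 (×2 each step).
So the next term is (-128, 64).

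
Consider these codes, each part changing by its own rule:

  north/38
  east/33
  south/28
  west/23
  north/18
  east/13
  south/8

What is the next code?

Direction goes north, east, south, west, north, east, south → west (repeats north → east → south → west).
Second component: 38, 33, 28, 23, 18, 13, 8 → 3 (−5 each step).
Combining the parts gives west/3.

west/3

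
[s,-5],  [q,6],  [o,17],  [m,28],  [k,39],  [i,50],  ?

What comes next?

Letter: s, q, o, m, k, i → g (letters move back 2 places in the alphabet).
Second component — +11 each step: -5, 6, 17, 28, 39, 50 → 61.
Putting it together: [g,61].

[g,61]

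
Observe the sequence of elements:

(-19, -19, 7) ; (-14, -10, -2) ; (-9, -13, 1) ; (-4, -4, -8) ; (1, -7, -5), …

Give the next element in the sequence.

First value: +5 each step; -19, -14, -9, -4, 1 → 6.
For the second value, alternating steps +9, −3, +9, −3, …: -19, -10, -13, -4, -7 → 2.
Third value goes 7, -2, 1, -8, -5 → -14 (together with the second value always sums to -12).
Putting it together: (6, 2, -14).

(6, 2, -14)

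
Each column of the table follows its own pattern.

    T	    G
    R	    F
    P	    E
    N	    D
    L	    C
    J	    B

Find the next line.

H  A

For the first letter, letters move back 2 places in the alphabet: T, R, P, N, L, J → H.
Second letter — letters move back 1 place in the alphabet: G, F, E, D, C, B → A.
Combining the parts gives H  A.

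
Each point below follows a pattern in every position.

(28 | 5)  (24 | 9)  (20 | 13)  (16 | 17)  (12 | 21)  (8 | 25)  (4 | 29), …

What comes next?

(0 | 33)

First coordinate: 28, 24, 20, 16, 12, 8, 4 → 0 (−4 each step).
Second coordinate: together with the first coordinate always sums to 33, so 5, 9, 13, 17, 21, 25, 29 → 33.
Putting it together: (0 | 33).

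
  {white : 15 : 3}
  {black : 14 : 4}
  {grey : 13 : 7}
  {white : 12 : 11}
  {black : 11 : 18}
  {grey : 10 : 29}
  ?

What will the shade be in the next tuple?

white

Shade goes white, black, grey, white, black, grey → white (repeats white → black → grey).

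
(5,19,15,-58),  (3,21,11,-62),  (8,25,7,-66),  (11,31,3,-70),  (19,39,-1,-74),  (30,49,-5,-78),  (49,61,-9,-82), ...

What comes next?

(79,75,-13,-86)

For the first part, each term is the sum of the two before it: 5, 3, 8, 11, 19, 30, 49 → 79.
Second part — differences are 2, 4, 6, … (increasing by 2 each time): 19, 21, 25, 31, 39, 49, 61 → 75.
Third part goes 15, 11, 7, 3, -1, -5, -9 → -13 (−4 each step).
Fourth part: −4 each step; -58, -62, -66, -70, -74, -78, -82 → -86.
Putting it together: (79,75,-13,-86).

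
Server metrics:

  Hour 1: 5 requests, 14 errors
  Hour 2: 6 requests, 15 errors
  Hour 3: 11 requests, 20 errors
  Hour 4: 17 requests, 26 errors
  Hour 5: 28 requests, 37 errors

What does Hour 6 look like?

Requests: 5, 6, 11, 17, 28 → 45 (each term is the sum of the two before it).
Errors — always 9 more than the requests: 14, 15, 20, 26, 37 → 54.
Putting it together: 45 requests, 54 errors.

45 requests, 54 errors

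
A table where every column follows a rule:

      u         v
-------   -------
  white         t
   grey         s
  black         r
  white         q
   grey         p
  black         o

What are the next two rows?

Column u — repeats white → grey → black: white, grey, black, white, grey, black → white → grey.
Column v: t, s, r, q, p, o → n → m (letters move back 1 place in the alphabet).
So the next two rows are white  n and grey  m.

white  n; grey  m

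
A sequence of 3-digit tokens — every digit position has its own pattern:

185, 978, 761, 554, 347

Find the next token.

First digit: −2 each step, mod 10; 1, 9, 7, 5, 3 → 1.
Second digit: 8, 7, 6, 5, 4 → 3 (−1 each step, mod 10).
Third digit: 5, 8, 1, 4, 7 → 0 (+3 each step, mod 10).
Putting it together: 130.

130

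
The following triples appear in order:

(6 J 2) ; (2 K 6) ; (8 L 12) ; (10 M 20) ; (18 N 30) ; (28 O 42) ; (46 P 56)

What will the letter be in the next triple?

Letter: letters move forward 1 place in the alphabet, so J, K, L, M, N, O, P → Q.

Q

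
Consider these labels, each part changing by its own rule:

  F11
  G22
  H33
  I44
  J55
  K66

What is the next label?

Letter — letters move forward 1 place in the alphabet: F, G, H, I, J, K → L.
Second component: 11, 22, 33, 44, 55, 66 → 77 (+11 each step).
So the next label is L77.

L77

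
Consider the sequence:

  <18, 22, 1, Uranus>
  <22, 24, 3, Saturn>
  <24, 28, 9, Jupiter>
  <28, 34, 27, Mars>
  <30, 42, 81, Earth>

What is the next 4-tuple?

<34, 52, 243, Venus>

First part: 18, 22, 24, 28, 30 → 34 (alternating steps +4, +2, +4, +2, …).
For the second part, differences are 2, 4, 6, … (increasing by 2 each time): 22, 24, 28, 34, 42 → 52.
Third part goes 1, 3, 9, 27, 81 → 243 (×3 each step).
Planet goes Uranus, Saturn, Jupiter, Mars, Earth → Venus (runs backward through the planets Mercury→Neptune).
Putting it together: <34, 52, 243, Venus>.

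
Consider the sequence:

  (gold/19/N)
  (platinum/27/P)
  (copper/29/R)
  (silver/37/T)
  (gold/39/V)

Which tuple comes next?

Metal: repeats gold → platinum → copper → silver, so gold, platinum, copper, silver, gold → platinum.
Second coordinate goes 19, 27, 29, 37, 39 → 47 (alternating steps +8, +2, +8, +2, …).
Letter goes N, P, R, T, V → X (letters move forward 2 places in the alphabet).
Putting it together: (platinum/47/X).

(platinum/47/X)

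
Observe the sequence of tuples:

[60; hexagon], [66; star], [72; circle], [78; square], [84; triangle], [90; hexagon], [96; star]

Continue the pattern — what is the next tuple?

[102; circle]

First component: 60, 66, 72, 78, 84, 90, 96 → 102 (+6 each step).
Shape goes hexagon, star, circle, square, triangle, hexagon, star → circle (repeats hexagon → star → circle → square → triangle).
Putting it together: [102; circle].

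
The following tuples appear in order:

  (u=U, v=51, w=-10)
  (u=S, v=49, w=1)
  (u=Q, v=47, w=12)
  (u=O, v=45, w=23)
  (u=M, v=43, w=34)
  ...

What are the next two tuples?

(u=K, v=41, w=45), (u=I, v=39, w=56)

U — letters move back 2 places in the alphabet: U, S, Q, O, M → K → I.
V: −2 each step, so 51, 49, 47, 45, 43 → 41 → 39.
W — +11 each step: -10, 1, 12, 23, 34 → 45 → 56.
So the next two tuples are (u=K, v=41, w=45) and (u=I, v=39, w=56).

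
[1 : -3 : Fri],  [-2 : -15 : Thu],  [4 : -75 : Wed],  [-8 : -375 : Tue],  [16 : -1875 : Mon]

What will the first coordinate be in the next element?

-32

First coordinate: ×(-2) each step; 1, -2, 4, -8, 16 → -32.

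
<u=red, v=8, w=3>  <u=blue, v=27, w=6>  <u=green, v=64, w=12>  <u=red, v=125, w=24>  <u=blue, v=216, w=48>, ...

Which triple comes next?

<u=green, v=343, w=96>

U: red, blue, green, red, blue → green (repeats red → blue → green).
For the v, perfect cubes: 2³, 3³, 4³, …: 8, 27, 64, 125, 216 → 343.
W: ×2 each step; 3, 6, 12, 24, 48 → 96.
Putting it together: <u=green, v=343, w=96>.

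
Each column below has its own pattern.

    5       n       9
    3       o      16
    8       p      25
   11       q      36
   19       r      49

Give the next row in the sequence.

First component — each term is the sum of the two before it: 5, 3, 8, 11, 19 → 30.
Letter: letters move forward 1 place in the alphabet, so n, o, p, q, r → s.
Third component: perfect squares: 3², 4², 5², …; 9, 16, 25, 36, 49 → 64.
So the next row is 30  s  64.

30  s  64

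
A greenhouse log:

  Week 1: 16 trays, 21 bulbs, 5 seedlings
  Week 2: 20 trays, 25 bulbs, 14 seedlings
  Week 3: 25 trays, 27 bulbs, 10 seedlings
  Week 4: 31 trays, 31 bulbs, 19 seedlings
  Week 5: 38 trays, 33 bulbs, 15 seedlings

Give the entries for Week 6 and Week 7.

For the trays, differences are 4, 5, 6, … (increasing by 1 each time): 16, 20, 25, 31, 38 → 46 → 55.
Bulbs: 21, 25, 27, 31, 33 → 37 → 39 (alternating steps +4, +2, +4, +2, …).
Seedlings: 5, 14, 10, 19, 15 → 24 → 20 (alternating steps +9, −4, +9, −4, …).
Putting the parts together: 46 trays, 37 bulbs, 24 seedlings and then 55 trays, 39 bulbs, 20 seedlings.

46 trays, 37 bulbs, 24 seedlings; 55 trays, 39 bulbs, 20 seedlings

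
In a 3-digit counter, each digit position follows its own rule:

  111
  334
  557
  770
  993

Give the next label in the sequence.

116

First digit — +2 each step, mod 10: 1, 3, 5, 7, 9 → 1.
Second digit: 1, 3, 5, 7, 9 → 1 (+2 each step, mod 10).
Third digit goes 1, 4, 7, 0, 3 → 6 (+3 each step, mod 10).
Combining the parts gives 116.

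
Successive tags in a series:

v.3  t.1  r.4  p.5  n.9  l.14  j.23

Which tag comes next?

h.37

For the letter, letters move back 2 places in the alphabet: v, t, r, p, n, l, j → h.
Second component: each term is the sum of the two before it; 3, 1, 4, 5, 9, 14, 23 → 37.
So the next tag is h.37.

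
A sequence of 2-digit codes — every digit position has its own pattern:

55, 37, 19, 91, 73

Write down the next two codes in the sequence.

55 then 37

First digit: 5, 3, 1, 9, 7 → 5 → 3 (−2 each step, mod 10).
Second digit: +2 each step, mod 10; 5, 7, 9, 1, 3 → 5 → 7.
Putting the parts together: 55 and then 37.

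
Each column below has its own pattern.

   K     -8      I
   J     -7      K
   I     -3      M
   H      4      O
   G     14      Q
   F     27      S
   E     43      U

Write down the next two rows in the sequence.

D  62  W; C  84  Y

First letter — letters move back 1 place in the alphabet: K, J, I, H, G, F, E → D → C.
Second component: -8, -7, -3, 4, 14, 27, 43 → 62 → 84 (differences are 1, 4, 7, … (increasing by 3 each time)).
Second letter: I, K, M, O, Q, S, U → W → Y (letters move forward 2 places in the alphabet).
Putting the parts together: D  62  W and then C  84  Y.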